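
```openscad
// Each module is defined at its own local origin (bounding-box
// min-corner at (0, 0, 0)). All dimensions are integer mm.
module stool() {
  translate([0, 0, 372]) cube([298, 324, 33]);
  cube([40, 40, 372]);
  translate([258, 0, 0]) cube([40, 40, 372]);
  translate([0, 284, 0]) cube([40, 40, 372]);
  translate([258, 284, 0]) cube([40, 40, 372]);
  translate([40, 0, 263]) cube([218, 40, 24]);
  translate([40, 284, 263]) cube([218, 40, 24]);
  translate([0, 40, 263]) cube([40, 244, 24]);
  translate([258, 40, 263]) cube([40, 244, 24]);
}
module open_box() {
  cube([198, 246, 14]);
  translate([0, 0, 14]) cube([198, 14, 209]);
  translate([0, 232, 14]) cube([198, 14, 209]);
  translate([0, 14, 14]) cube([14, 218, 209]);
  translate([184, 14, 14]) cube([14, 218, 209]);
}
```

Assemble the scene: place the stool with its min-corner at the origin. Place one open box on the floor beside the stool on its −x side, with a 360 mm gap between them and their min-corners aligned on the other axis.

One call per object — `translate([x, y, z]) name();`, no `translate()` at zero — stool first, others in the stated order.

stool();
translate([-558, 0, 0]) open_box();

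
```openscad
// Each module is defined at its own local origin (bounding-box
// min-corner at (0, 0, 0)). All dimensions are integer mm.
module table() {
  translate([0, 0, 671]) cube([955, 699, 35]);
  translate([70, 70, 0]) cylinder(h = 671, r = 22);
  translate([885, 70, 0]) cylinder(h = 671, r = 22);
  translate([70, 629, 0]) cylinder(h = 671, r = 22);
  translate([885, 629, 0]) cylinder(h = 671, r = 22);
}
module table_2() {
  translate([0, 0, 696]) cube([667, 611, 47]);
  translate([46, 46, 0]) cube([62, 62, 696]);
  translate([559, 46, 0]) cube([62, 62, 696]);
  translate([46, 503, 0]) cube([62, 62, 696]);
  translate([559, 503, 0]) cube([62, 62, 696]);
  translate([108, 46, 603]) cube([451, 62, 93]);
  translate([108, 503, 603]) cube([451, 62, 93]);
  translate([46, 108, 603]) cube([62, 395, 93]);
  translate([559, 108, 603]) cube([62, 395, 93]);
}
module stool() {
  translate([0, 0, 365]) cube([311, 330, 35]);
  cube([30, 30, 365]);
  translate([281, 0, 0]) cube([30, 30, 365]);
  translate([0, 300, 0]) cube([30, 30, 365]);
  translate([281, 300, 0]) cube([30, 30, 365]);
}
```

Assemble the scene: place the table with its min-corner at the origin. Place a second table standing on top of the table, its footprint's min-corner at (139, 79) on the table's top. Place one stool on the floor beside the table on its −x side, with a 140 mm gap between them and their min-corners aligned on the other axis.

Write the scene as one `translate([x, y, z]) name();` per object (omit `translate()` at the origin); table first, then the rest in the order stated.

table();
translate([139, 79, 706]) table_2();
translate([-451, 0, 0]) stool();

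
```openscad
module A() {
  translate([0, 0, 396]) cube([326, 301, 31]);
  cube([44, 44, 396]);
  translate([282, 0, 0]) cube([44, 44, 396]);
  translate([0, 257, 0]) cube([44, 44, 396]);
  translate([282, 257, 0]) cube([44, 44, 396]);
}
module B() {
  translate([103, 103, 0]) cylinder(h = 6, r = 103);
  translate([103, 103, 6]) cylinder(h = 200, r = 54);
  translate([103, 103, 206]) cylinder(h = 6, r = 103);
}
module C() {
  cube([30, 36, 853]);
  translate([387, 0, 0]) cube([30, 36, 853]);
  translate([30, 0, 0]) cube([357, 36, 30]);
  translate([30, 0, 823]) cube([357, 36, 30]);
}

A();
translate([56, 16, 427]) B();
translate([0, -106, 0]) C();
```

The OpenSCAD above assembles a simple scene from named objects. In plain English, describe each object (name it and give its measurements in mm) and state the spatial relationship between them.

A is a four-legged stool. The seat is 326×301 mm, 31 mm thick, top at z = 427 mm. It stands on four square legs, each 44×44 mm in cross-section, from z = 0 to the seat underside, each flush with a corner of the seat.

B is a spool: two coaxial disc flanges of radius 103 mm and thickness 6 mm, joined by a core cylinder of radius 54 mm and height 200 mm. The lower flange rests on z = 0 and the three cylinders share a vertical axis.

C is a picture frame with a 357×793 mm rectangular opening (x by z) and a uniform 30 mm border on every side. Frame depth is 36 mm along y. It is built from two vertical stiles running the full outside height and two horizontal rails spanning the gap between the stiles.

The spool is on top of the stool. The picture frame is on the floor beside the stool on its −y side.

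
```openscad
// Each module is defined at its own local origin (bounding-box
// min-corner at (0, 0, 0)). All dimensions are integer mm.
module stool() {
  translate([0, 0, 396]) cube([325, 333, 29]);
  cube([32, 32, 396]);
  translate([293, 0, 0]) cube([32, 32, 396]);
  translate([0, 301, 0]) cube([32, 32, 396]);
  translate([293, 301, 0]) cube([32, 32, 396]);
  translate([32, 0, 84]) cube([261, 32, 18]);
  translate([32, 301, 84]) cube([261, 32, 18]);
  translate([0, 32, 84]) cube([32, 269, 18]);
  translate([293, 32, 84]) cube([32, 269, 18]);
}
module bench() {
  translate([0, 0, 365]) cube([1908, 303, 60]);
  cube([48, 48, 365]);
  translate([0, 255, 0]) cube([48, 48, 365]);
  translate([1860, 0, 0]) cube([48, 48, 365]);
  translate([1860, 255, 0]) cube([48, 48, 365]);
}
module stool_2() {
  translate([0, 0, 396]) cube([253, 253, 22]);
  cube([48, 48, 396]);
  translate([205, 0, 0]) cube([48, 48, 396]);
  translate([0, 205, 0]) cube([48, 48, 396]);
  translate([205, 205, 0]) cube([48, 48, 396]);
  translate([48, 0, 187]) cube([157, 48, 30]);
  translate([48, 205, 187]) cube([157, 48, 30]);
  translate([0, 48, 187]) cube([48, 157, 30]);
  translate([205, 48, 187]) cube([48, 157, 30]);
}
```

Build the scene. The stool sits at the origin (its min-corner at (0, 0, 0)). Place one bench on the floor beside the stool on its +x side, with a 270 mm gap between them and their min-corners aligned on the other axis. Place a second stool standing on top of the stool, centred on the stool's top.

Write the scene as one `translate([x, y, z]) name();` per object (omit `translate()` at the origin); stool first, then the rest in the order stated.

stool();
translate([595, 0, 0]) bench();
translate([36, 40, 425]) stool_2();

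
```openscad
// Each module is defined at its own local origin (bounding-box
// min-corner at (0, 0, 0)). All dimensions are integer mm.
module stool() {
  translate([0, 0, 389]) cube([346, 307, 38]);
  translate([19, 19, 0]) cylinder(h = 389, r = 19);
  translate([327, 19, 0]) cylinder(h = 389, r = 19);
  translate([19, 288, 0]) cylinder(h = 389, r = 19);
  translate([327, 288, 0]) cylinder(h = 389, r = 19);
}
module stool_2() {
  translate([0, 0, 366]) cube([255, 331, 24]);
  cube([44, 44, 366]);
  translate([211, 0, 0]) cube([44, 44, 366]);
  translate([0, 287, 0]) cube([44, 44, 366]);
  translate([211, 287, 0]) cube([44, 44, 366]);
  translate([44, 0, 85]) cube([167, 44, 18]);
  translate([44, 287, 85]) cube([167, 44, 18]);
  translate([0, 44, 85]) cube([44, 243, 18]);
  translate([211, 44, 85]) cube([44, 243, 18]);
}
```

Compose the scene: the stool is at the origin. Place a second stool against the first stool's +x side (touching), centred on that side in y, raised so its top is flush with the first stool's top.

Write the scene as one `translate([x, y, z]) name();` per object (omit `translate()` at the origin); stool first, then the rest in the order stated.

stool();
translate([346, -12, 37]) stool_2();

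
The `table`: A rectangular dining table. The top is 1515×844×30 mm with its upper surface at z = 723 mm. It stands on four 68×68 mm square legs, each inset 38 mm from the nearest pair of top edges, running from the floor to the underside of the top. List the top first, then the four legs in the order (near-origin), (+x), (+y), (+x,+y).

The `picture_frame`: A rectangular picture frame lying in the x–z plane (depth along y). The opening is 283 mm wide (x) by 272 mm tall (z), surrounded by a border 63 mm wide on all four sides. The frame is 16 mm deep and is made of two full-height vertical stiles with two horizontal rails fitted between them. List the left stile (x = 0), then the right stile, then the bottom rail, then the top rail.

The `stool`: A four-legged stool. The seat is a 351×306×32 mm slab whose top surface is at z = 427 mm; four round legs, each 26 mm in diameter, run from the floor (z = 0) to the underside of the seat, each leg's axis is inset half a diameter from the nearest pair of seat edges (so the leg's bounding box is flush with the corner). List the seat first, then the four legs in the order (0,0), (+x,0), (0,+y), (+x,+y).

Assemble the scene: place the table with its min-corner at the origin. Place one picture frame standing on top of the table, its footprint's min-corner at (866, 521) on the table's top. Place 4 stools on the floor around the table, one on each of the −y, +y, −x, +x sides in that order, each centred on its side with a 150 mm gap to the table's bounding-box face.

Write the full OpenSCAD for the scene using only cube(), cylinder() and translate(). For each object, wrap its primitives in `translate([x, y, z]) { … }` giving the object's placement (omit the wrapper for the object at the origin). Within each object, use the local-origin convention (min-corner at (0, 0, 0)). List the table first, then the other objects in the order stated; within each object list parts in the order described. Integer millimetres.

translate([0, 0, 693]) cube([1515, 844, 30]);
translate([38, 38, 0]) cube([68, 68, 693]);
translate([1409, 38, 0]) cube([68, 68, 693]);
translate([38, 738, 0]) cube([68, 68, 693]);
translate([1409, 738, 0]) cube([68, 68, 693]);
translate([866, 521, 723]) {
  cube([63, 16, 398]);
  translate([346, 0, 0]) cube([63, 16, 398]);
  translate([63, 0, 0]) cube([283, 16, 63]);
  translate([63, 0, 335]) cube([283, 16, 63]);
}
translate([582, -456, 0]) {
  translate([0, 0, 395]) cube([351, 306, 32]);
  translate([13, 13, 0]) cylinder(h = 395, r = 13);
  translate([338, 13, 0]) cylinder(h = 395, r = 13);
  translate([13, 293, 0]) cylinder(h = 395, r = 13);
  translate([338, 293, 0]) cylinder(h = 395, r = 13);
}
translate([582, 994, 0]) {
  translate([0, 0, 395]) cube([351, 306, 32]);
  translate([13, 13, 0]) cylinder(h = 395, r = 13);
  translate([338, 13, 0]) cylinder(h = 395, r = 13);
  translate([13, 293, 0]) cylinder(h = 395, r = 13);
  translate([338, 293, 0]) cylinder(h = 395, r = 13);
}
translate([-501, 269, 0]) {
  translate([0, 0, 395]) cube([351, 306, 32]);
  translate([13, 13, 0]) cylinder(h = 395, r = 13);
  translate([338, 13, 0]) cylinder(h = 395, r = 13);
  translate([13, 293, 0]) cylinder(h = 395, r = 13);
  translate([338, 293, 0]) cylinder(h = 395, r = 13);
}
translate([1665, 269, 0]) {
  translate([0, 0, 395]) cube([351, 306, 32]);
  translate([13, 13, 0]) cylinder(h = 395, r = 13);
  translate([338, 13, 0]) cylinder(h = 395, r = 13);
  translate([13, 293, 0]) cylinder(h = 395, r = 13);
  translate([338, 293, 0]) cylinder(h = 395, r = 13);
}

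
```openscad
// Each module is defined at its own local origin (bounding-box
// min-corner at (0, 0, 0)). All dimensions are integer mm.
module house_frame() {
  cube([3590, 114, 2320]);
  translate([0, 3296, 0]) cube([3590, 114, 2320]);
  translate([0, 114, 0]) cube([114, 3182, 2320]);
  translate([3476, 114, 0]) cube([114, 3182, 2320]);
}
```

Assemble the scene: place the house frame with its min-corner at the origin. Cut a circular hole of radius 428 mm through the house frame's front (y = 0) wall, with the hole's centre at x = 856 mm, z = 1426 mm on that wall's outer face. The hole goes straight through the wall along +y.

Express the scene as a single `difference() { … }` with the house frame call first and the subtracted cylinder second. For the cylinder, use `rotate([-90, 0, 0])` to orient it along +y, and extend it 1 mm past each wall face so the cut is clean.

difference() {
  house_frame();
  translate([856, -1, 1426]) rotate([-90, 0, 0]) cylinder(h = 116, r = 428);
}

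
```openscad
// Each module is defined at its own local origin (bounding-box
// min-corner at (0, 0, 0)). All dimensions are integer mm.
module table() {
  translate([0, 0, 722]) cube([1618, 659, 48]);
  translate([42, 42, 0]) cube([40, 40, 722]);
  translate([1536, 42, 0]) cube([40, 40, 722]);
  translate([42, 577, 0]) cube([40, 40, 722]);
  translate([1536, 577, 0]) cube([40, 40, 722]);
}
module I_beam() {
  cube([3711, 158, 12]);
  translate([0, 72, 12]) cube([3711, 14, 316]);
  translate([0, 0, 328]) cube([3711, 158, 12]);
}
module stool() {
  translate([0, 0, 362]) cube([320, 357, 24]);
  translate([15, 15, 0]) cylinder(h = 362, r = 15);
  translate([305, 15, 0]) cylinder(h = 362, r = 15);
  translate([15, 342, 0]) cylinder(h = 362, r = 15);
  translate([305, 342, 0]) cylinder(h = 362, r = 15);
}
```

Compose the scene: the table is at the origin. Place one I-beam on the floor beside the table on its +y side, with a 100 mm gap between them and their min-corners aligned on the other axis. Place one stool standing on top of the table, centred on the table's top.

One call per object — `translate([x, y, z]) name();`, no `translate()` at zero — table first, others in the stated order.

table();
translate([0, 759, 0]) I_beam();
translate([649, 151, 770]) stool();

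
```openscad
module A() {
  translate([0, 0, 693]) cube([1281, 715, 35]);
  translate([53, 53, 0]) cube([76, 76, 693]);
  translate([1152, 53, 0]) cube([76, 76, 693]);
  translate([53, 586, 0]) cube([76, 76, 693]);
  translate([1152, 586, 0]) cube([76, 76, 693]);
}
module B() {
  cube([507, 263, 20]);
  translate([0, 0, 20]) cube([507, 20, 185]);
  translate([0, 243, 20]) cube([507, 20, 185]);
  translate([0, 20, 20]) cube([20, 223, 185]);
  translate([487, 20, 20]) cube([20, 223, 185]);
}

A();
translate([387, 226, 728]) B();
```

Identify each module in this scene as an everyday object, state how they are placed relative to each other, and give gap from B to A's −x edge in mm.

The open box's min-x is at 387; the table's min-x is 0; gap = 387 mm.

A is a table. B is an open box. The open box is on top of the table, centred. The gap from the open box to the table's −x edge is 387 mm.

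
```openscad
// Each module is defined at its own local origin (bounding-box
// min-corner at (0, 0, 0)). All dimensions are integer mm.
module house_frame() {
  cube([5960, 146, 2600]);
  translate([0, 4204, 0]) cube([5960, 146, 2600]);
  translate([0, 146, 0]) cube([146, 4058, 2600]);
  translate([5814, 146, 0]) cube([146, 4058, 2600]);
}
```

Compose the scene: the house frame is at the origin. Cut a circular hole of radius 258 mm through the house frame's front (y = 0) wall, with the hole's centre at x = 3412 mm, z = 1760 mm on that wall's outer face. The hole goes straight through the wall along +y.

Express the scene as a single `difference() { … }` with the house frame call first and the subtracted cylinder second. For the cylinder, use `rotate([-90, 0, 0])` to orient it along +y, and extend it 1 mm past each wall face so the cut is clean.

difference() {
  house_frame();
  translate([3412, -1, 1760]) rotate([-90, 0, 0]) cylinder(h = 148, r = 258);
}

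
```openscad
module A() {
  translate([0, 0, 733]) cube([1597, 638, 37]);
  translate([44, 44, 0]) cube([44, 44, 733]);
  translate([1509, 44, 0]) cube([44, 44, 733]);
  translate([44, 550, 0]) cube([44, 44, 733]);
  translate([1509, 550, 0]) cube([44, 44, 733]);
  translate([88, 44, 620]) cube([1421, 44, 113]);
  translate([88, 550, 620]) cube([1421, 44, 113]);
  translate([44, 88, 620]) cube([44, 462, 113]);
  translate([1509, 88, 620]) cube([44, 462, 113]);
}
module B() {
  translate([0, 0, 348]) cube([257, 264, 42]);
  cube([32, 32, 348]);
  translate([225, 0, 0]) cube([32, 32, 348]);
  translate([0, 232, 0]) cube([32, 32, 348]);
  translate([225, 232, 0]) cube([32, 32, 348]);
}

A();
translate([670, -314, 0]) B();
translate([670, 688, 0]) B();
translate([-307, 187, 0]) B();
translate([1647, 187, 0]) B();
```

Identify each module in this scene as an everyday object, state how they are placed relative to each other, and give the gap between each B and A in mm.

A is a table. B is a stool. Four stools sit around the table at the −y, +y, −x, +x sides. The gap between each stool and the table is 50 mm.

Each stool's nearest face is 50 mm from the table's bounding box.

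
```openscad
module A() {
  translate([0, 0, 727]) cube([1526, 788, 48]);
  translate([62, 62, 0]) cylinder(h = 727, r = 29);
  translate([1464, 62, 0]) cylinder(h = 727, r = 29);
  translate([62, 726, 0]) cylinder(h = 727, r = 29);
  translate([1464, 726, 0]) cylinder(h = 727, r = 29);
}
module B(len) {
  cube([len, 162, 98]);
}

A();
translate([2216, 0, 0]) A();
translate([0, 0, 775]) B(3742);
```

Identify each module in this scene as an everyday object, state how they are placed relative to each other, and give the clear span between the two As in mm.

A is a table. B is a beam. A beam spans the tops of two tables. The clear span between the two tables is 690 mm.

Second table starts at x = 2216; first ends at x = 1526; clear span = 2216 − 1526 = 690 mm.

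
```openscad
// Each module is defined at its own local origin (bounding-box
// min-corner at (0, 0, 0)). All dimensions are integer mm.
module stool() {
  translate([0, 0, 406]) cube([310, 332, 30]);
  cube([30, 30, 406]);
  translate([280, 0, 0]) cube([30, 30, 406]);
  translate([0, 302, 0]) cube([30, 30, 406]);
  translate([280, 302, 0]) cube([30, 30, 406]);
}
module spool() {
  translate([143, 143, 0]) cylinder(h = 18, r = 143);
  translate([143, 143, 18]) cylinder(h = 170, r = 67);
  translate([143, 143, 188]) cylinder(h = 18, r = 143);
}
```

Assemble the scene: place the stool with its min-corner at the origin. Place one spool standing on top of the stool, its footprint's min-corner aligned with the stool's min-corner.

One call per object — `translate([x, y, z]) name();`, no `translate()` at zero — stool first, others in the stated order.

stool();
translate([0, 0, 436]) spool();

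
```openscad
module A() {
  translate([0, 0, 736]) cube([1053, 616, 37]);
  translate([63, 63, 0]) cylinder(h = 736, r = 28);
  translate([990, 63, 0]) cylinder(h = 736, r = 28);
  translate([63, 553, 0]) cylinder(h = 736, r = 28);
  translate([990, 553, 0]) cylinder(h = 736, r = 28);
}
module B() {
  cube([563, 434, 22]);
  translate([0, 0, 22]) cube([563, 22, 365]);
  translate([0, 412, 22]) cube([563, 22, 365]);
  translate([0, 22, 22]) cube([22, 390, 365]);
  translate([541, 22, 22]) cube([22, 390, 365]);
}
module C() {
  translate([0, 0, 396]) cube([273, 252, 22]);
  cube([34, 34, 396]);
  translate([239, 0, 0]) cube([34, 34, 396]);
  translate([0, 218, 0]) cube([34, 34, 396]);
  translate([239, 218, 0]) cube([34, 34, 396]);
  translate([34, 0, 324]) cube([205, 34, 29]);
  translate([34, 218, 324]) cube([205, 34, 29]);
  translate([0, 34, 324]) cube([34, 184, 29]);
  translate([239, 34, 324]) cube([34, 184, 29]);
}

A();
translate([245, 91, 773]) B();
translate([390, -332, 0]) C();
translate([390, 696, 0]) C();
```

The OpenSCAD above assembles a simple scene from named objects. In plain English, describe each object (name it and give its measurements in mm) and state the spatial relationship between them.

A is a rectangular dining table. The top is 1053×616×37 mm with its upper surface at z = 773 mm. It stands on four round legs of 56 mm diameter, each leg's bounding box inset 35 mm from the nearest pair of top edges, running from the floor to the underside of the top.

B is an open storage box with external size 563×434×387 mm and wall thickness 22 mm (the base is also 22 mm thick). The base covers the whole footprint; the four walls stand on the base, with the y-facing walls full-width and the x-facing walls fitting between their inner faces.

C is a four-legged stool. The seat is 273×252 mm, 22 mm thick, top at z = 418 mm. It stands on four square legs, each 34×34 mm in cross-section, from z = 0 to the seat underside, each flush with a corner of the seat. Four stretchers, 34 mm wide and 29 mm tall, connect adjacent legs with their undersides at z = 324 mm, each running between the inner faces of the legs it joins and aligned with the legs' outer faces on the other axis.

The open box is on top of the table, centred. Two stools sit around the table at the −y, +y sides.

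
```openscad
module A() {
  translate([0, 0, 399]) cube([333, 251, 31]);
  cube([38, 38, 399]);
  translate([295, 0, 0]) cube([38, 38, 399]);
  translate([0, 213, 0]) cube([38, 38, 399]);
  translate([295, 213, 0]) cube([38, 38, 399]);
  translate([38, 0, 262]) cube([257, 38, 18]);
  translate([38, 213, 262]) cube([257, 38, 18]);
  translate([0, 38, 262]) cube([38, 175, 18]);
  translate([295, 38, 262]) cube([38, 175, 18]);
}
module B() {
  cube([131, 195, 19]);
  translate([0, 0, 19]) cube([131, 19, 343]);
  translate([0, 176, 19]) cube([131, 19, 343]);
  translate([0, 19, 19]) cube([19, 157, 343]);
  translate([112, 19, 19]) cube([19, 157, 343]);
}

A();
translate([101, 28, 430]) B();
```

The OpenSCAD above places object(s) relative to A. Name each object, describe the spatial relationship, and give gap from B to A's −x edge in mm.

The open box's min-x is at 101; the stool's min-x is 0; gap = 101 mm.

A is a stool. B is an open box. The open box is on top of the stool, centred. The gap from the open box to the stool's −x edge is 101 mm.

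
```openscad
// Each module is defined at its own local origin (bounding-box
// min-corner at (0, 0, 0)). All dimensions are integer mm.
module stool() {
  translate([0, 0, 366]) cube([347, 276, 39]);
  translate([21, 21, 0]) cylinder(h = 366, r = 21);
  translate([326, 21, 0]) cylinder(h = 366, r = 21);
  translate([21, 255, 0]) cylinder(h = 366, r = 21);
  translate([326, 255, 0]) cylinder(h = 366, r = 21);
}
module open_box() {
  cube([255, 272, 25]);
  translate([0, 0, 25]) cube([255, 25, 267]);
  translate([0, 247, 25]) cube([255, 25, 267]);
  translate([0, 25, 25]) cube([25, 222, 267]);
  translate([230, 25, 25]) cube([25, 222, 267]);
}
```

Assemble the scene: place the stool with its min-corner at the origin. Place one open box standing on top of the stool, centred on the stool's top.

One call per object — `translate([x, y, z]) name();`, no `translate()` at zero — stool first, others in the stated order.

stool();
translate([46, 2, 405]) open_box();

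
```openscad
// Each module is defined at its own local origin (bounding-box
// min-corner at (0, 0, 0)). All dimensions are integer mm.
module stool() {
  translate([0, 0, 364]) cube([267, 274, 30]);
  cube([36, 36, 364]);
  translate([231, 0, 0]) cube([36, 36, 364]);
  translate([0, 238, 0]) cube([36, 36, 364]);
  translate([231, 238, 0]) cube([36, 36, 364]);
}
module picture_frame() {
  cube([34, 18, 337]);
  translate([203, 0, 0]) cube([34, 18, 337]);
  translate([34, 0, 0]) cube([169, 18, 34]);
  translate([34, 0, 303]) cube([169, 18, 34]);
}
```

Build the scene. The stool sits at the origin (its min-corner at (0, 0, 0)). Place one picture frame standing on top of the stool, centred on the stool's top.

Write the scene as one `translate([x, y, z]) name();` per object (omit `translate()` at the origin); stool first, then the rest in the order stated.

stool();
translate([15, 128, 394]) picture_frame();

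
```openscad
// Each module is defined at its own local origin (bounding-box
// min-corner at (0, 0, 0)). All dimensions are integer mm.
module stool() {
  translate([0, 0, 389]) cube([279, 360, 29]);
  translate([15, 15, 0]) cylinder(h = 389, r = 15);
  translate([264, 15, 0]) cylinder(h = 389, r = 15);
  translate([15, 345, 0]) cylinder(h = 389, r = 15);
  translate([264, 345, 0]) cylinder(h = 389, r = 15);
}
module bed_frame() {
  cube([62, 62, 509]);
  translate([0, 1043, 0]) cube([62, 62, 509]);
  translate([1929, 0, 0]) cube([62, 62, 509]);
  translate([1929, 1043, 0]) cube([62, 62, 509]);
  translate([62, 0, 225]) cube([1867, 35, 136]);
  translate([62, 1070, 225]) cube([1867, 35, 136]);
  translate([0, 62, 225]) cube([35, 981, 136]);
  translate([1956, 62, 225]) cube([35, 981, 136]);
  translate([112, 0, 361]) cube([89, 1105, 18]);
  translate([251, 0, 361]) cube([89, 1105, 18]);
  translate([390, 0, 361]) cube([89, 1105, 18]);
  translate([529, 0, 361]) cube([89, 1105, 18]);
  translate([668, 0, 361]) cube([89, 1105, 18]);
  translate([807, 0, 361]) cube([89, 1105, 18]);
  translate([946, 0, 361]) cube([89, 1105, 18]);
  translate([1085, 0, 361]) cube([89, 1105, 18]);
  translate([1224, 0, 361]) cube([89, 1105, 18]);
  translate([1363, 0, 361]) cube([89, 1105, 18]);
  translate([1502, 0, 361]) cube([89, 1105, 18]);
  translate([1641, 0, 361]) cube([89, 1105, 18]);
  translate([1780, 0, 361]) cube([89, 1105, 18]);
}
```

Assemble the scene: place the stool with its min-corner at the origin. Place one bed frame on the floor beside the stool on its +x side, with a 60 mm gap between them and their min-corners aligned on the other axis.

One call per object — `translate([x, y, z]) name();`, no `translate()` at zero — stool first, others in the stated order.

stool();
translate([339, 0, 0]) bed_frame();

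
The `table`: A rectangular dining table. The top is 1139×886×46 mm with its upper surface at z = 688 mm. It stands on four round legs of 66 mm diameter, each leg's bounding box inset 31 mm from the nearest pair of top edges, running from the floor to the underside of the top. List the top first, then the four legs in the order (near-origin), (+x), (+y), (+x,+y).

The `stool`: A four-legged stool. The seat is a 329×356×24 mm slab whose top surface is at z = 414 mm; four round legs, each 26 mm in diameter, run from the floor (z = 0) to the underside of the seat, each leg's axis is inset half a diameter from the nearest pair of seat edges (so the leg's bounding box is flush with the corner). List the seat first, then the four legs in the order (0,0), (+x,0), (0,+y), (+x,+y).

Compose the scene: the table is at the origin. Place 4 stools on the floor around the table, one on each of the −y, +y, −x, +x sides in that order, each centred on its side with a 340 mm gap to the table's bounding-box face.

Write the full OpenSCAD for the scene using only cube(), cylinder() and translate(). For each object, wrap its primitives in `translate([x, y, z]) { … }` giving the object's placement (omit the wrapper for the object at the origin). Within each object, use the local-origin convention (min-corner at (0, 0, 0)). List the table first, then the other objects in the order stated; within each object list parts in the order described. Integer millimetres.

translate([0, 0, 642]) cube([1139, 886, 46]);
translate([64, 64, 0]) cylinder(h = 642, r = 33);
translate([1075, 64, 0]) cylinder(h = 642, r = 33);
translate([64, 822, 0]) cylinder(h = 642, r = 33);
translate([1075, 822, 0]) cylinder(h = 642, r = 33);
translate([405, -696, 0]) {
  translate([0, 0, 390]) cube([329, 356, 24]);
  translate([13, 13, 0]) cylinder(h = 390, r = 13);
  translate([316, 13, 0]) cylinder(h = 390, r = 13);
  translate([13, 343, 0]) cylinder(h = 390, r = 13);
  translate([316, 343, 0]) cylinder(h = 390, r = 13);
}
translate([405, 1226, 0]) {
  translate([0, 0, 390]) cube([329, 356, 24]);
  translate([13, 13, 0]) cylinder(h = 390, r = 13);
  translate([316, 13, 0]) cylinder(h = 390, r = 13);
  translate([13, 343, 0]) cylinder(h = 390, r = 13);
  translate([316, 343, 0]) cylinder(h = 390, r = 13);
}
translate([-669, 265, 0]) {
  translate([0, 0, 390]) cube([329, 356, 24]);
  translate([13, 13, 0]) cylinder(h = 390, r = 13);
  translate([316, 13, 0]) cylinder(h = 390, r = 13);
  translate([13, 343, 0]) cylinder(h = 390, r = 13);
  translate([316, 343, 0]) cylinder(h = 390, r = 13);
}
translate([1479, 265, 0]) {
  translate([0, 0, 390]) cube([329, 356, 24]);
  translate([13, 13, 0]) cylinder(h = 390, r = 13);
  translate([316, 13, 0]) cylinder(h = 390, r = 13);
  translate([13, 343, 0]) cylinder(h = 390, r = 13);
  translate([316, 343, 0]) cylinder(h = 390, r = 13);
}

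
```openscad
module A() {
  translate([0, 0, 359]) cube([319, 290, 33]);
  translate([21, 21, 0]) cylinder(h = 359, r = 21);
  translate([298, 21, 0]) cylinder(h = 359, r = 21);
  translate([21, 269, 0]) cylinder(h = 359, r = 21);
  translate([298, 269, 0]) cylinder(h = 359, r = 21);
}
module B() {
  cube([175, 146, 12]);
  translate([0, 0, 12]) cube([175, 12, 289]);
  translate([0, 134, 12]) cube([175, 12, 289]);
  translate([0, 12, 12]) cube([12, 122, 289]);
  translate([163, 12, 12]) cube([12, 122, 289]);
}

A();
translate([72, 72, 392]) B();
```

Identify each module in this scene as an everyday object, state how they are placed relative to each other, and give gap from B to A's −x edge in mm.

The open box's min-x is at 72; the stool's min-x is 0; gap = 72 mm.

A is a stool. B is an open box. The open box is on top of the stool, centred. The gap from the open box to the stool's −x edge is 72 mm.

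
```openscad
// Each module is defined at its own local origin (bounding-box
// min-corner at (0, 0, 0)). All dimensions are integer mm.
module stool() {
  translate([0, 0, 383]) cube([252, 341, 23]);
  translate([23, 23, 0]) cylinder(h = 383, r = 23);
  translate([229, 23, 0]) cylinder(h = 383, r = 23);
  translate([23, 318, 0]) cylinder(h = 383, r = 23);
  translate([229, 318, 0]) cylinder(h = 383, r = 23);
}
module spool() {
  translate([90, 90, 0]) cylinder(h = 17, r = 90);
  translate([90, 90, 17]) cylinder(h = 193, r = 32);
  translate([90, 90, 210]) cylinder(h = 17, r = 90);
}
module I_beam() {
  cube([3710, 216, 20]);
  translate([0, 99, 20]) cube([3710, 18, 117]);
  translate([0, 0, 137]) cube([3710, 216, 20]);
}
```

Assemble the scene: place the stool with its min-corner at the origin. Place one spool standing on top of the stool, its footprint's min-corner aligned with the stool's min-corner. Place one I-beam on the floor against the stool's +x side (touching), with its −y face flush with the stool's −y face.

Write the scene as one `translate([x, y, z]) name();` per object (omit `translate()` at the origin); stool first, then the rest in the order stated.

stool();
translate([0, 0, 406]) spool();
translate([252, 0, 0]) I_beam();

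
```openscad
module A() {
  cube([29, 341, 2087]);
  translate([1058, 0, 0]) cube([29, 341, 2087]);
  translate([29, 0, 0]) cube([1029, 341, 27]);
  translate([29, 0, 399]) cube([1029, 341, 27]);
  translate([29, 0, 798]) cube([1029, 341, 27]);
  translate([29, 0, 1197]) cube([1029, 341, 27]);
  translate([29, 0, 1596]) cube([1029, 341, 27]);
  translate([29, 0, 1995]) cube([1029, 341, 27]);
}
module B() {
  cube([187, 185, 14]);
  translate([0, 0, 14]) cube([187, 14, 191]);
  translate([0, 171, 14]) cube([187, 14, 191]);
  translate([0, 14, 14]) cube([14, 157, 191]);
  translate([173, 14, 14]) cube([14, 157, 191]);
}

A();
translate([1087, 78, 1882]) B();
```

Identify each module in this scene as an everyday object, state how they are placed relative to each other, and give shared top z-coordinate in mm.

A is a bookshelf. B is an open box. The open box is beside the bookshelf with their tops flush at z = 2087. The shared top z-coordinate is 2087 mm.

Both tops at z = 2087 mm.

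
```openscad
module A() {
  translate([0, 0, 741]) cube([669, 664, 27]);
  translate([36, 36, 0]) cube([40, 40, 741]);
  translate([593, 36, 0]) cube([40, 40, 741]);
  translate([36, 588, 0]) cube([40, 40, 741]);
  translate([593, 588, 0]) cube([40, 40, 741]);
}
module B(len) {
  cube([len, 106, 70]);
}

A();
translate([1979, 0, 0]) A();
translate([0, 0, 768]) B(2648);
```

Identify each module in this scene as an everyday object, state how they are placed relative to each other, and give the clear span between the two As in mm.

A is a table. B is a beam. A beam spans the tops of two tables. The clear span between the two tables is 1310 mm.

Second table starts at x = 1979; first ends at x = 669; clear span = 1979 − 669 = 1310 mm.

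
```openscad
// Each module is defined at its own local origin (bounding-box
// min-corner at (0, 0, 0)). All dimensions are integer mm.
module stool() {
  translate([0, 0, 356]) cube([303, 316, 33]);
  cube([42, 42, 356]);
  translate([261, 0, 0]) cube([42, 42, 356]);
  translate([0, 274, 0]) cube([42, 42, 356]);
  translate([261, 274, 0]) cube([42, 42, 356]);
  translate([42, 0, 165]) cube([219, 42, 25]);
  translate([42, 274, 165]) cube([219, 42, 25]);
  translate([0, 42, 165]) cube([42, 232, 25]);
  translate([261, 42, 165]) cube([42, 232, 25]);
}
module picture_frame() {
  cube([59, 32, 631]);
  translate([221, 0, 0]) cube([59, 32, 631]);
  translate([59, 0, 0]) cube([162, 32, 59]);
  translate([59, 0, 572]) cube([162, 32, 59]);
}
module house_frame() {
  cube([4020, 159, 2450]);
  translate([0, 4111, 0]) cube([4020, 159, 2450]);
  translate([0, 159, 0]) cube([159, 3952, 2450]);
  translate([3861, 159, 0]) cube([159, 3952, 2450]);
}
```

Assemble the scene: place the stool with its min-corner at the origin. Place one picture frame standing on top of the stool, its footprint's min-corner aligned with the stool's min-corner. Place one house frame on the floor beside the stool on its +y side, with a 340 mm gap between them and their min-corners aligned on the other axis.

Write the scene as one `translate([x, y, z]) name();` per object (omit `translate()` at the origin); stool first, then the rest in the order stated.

stool();
translate([0, 0, 389]) picture_frame();
translate([0, 656, 0]) house_frame();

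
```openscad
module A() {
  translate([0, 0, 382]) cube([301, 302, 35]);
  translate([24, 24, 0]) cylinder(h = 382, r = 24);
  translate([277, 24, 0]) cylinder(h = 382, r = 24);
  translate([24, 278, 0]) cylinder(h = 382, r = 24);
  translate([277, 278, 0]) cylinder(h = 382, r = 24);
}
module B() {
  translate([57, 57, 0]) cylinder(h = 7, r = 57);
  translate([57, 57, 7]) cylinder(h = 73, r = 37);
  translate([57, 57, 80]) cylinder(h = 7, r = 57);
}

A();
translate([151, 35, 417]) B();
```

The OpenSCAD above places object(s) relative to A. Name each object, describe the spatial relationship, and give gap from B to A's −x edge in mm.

A is a stool. B is a spool. The spool is on top of the stool. The gap from the spool to the stool's −x edge is 151 mm.

The spool's min-x is at 151; the stool's min-x is 0; gap = 151 mm.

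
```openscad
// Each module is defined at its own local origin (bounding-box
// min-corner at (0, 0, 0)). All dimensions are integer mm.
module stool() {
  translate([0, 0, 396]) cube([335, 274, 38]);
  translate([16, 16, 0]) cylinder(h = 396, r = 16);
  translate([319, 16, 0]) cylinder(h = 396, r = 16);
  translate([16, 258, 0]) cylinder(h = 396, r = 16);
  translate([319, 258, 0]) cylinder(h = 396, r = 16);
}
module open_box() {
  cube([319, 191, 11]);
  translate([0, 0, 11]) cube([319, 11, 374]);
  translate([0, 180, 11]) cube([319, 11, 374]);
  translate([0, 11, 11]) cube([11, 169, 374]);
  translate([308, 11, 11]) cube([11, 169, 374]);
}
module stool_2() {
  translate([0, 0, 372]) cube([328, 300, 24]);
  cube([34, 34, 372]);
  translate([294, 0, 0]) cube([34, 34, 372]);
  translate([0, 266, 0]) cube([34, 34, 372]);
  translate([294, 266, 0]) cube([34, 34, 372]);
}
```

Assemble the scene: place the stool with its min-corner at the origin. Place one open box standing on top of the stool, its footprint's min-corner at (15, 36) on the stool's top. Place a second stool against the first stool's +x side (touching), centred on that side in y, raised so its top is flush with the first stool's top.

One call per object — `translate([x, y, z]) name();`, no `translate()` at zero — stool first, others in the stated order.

stool();
translate([15, 36, 434]) open_box();
translate([335, -13, 38]) stool_2();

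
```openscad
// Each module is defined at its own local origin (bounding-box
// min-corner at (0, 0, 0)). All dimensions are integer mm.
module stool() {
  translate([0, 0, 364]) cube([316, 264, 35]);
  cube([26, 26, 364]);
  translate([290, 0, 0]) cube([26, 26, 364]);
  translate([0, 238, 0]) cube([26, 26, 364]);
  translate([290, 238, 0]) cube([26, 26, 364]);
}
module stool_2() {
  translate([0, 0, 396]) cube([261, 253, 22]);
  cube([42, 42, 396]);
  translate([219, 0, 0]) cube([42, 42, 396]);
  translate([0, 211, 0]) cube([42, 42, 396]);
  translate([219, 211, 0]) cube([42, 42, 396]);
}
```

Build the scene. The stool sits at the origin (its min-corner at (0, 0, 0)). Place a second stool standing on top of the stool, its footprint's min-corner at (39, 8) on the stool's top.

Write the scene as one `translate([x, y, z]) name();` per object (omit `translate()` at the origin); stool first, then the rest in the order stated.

stool();
translate([39, 8, 399]) stool_2();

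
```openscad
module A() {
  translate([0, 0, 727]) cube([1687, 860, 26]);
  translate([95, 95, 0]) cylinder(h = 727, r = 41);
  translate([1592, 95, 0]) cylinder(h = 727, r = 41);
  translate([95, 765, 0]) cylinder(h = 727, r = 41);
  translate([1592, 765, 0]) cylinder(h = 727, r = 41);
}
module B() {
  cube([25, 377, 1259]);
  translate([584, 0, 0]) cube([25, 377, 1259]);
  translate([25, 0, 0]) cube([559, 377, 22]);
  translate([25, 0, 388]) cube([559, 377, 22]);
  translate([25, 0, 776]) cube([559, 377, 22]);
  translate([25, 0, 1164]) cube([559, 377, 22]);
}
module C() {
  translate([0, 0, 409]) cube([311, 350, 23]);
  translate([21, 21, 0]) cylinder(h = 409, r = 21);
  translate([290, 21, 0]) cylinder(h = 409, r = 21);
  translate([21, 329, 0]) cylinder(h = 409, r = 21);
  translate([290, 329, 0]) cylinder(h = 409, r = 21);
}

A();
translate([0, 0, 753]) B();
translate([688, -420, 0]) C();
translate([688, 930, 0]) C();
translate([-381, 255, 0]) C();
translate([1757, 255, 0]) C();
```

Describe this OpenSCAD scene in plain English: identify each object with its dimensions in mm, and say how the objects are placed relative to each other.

A is a rectangular dining table. The top is 1687×860×26 mm with its upper surface at z = 753 mm. It stands on four round legs of 82 mm diameter, each leg's bounding box inset 54 mm from the nearest pair of top edges, running from the floor to the underside of the top.

B is an open bookshelf. Two side panels, each 25 mm thick, 377 mm deep and 1259 mm tall, stand 609 mm apart (outside-to-outside). Between them sit 4 shelves, each 22 mm thick and 377 mm deep, spanning the full gap between the sides. The bottom shelf rests on the floor (its underside at z = 0) and the clear gap between one shelf's top and the next shelf's underside is 366 mm.

C is a four-legged stool. The seat is a 311×350×23 mm slab whose top surface is at z = 432 mm; four round legs, each 42 mm in diameter, run from the floor (z = 0) to the underside of the seat, each leg's axis is inset half a diameter from the nearest pair of seat edges (so the leg's bounding box is flush with the corner).

The bookshelf is on top of the table. Four stools sit around the table at the −y, +y, −x, +x sides.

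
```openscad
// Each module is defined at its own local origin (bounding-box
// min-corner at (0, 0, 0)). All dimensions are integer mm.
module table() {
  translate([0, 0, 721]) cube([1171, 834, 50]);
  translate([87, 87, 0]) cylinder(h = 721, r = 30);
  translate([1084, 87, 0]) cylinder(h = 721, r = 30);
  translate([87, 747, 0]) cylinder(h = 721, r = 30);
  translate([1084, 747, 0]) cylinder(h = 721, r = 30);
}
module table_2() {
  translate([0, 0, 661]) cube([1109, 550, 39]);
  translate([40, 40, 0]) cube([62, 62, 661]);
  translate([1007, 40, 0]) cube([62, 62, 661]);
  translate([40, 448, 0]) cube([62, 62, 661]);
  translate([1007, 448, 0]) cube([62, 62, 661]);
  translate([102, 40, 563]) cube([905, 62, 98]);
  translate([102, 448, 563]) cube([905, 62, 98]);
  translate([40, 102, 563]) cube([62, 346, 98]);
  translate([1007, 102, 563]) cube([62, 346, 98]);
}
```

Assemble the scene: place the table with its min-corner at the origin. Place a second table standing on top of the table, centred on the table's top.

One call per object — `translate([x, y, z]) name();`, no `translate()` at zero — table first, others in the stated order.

table();
translate([31, 142, 771]) table_2();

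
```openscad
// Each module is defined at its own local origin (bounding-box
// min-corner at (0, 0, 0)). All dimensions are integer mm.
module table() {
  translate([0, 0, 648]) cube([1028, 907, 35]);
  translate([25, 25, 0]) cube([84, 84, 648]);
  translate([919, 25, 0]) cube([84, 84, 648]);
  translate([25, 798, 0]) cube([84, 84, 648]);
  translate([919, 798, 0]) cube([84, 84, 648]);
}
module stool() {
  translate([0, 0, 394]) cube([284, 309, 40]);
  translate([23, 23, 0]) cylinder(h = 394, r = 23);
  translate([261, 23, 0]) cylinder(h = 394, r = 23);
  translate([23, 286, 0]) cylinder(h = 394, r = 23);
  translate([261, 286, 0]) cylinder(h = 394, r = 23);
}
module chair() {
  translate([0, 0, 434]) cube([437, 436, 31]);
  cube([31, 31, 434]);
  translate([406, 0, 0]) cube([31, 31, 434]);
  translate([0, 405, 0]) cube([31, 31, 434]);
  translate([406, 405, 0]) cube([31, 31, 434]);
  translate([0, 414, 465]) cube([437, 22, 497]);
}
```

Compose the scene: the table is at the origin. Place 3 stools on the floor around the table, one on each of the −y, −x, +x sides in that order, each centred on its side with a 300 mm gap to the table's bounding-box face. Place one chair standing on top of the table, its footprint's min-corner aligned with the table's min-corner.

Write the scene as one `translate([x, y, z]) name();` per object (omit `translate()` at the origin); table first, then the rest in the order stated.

table();
translate([372, -609, 0]) stool();
translate([-584, 299, 0]) stool();
translate([1328, 299, 0]) stool();
translate([0, 0, 683]) chair();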